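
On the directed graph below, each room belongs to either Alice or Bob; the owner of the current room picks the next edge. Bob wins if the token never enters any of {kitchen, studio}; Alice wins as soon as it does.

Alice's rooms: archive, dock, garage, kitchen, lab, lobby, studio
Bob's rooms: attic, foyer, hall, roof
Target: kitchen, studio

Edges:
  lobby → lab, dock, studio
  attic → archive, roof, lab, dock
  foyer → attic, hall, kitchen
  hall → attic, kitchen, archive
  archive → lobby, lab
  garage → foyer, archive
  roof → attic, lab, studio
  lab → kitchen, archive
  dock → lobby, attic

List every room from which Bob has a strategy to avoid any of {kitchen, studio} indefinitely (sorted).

attic, foyer, hall, roof

A0 = {kitchen, studio}
A1: add {lab, lobby} — lobby (Alice) has lobby→studio; lab (Alice) has lab→kitchen.
A2: add {archive, dock} — archive (Alice) has archive→lobby; dock (Alice) has dock→lobby.
A3: add {garage} — garage (Alice) has garage→archive.
A4 = A3; e.g. attic (Bob) can still go to roof. Fixed point.
Alice's attractor = {archive, dock, garage, kitchen, lab, lobby, studio}; Bob avoids the target exactly from the complement.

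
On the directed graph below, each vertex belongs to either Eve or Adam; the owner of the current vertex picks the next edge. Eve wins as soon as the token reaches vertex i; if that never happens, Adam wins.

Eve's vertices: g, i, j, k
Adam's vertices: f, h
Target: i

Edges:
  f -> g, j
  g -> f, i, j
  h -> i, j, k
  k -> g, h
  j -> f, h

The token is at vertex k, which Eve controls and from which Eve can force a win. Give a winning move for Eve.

g

A0 = {i}
A1: add {g} — g (Eve) has g→i.
A2: add {k} — k (Eve) has k→g.
A3 = A2; e.g. f (Adam) can still go to j. Fixed point.
From k, successor g is in the attractor (rank 1); the other successor h is not.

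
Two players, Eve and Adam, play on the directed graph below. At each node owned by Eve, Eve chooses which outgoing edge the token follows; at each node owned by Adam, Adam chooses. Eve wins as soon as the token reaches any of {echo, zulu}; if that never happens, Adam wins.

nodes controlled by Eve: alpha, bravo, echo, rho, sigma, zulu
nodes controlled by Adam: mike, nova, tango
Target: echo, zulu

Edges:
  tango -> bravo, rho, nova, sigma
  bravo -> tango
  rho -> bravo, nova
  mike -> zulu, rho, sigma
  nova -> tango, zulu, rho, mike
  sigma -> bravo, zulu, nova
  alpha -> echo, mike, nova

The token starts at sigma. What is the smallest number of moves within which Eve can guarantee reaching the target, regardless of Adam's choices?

A0 = {echo, zulu}
A1: add {alpha, sigma} — sigma (Eve) has sigma→zulu; alpha (Eve) has alpha→echo.
A2 = A1; e.g. tango (Adam) can still go to bravo. Fixed point.
sigma enters the attractor at level 1, so Eve can force the target in 1 move from there.

1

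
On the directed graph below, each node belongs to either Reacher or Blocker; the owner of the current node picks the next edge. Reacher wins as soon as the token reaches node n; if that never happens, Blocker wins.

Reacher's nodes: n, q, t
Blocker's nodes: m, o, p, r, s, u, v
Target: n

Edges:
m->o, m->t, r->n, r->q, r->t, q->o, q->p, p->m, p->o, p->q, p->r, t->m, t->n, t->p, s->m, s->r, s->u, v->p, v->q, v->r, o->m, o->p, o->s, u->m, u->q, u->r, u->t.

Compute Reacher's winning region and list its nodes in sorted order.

n, t

A0 = {n}
A1: add {t} — t (Reacher) has t→n.
A2 = A1; e.g. m (Blocker) can still go to o. Fixed point.
Reacher's winning region = {n, t}.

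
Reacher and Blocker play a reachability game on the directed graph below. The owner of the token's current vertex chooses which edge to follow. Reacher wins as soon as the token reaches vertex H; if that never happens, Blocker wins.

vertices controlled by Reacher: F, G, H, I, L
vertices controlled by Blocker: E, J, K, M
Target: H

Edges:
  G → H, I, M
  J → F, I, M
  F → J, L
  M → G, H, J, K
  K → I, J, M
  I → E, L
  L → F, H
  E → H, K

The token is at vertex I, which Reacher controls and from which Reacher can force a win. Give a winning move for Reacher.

L

A0 = {H}
A1: add {G, L} — G (Reacher) has G→H; L (Reacher) has L→H.
A2: add {F, I} — F (Reacher) has F→L; I (Reacher) has I→L.
A3 = A2; e.g. E (Blocker) can still go to K. Fixed point.
From I, successor L is in the attractor (rank 1); the other successor E is not.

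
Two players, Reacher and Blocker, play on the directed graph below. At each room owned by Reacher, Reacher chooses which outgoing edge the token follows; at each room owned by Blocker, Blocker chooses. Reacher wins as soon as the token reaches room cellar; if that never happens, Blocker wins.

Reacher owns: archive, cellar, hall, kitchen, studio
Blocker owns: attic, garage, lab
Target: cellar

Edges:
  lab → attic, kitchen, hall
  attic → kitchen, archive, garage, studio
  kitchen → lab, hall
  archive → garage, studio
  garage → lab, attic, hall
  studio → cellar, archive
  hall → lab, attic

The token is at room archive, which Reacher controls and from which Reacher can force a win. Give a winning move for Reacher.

A0 = {cellar}
A1: add {studio} — studio (Reacher) has studio→cellar.
A2: add {archive} — archive (Reacher) has archive→studio.
A3 = A2; e.g. lab (Blocker) can still go to attic. Fixed point.
From archive, successor studio is in the attractor (rank 1); the other successor garage is not.

studio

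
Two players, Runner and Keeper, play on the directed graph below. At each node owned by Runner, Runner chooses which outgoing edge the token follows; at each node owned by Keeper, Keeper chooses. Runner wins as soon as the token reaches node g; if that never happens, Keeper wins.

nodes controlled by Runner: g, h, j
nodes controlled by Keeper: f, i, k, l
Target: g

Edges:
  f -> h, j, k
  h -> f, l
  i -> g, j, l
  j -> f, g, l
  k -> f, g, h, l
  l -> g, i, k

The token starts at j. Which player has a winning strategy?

A0 = {g}
A1: add {j} — j (Runner) has j→g.
A2 = A1; e.g. f (Keeper) can still go to h. Fixed point.
j ∈ A1, so Runner can force the target.

Runner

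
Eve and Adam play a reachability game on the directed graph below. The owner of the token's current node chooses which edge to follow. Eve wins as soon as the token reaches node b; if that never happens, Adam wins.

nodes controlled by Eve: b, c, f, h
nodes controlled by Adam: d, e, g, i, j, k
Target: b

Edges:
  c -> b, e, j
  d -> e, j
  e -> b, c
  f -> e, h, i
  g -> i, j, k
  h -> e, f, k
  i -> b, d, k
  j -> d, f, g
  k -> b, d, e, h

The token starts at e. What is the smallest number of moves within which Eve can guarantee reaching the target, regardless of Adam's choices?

A0 = {b}
A1: add {c} — c (Eve) has c→b.
A2: add {e} — e (Adam): all of {b, c} already in.
e enters the attractor at level 2, so Eve can force the target in 2 moves from there.

2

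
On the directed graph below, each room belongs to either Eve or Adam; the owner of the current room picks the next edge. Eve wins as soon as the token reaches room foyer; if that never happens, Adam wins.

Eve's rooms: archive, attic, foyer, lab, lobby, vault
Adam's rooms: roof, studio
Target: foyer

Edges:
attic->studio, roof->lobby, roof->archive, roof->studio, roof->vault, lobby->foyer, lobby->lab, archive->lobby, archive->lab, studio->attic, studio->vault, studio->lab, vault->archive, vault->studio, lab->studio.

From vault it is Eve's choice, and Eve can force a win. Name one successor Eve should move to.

A0 = {foyer}
A1: add {lobby} — lobby (Eve) has lobby→foyer.
A2: add {archive} — archive (Eve) has archive→lobby.
A3: add {vault} — vault (Eve) has vault→archive.
A4 = A3; e.g. attic (Eve) has no edge into A3. Fixed point.
From vault, successor archive is in the attractor (rank 2); the other successor studio is not.

archive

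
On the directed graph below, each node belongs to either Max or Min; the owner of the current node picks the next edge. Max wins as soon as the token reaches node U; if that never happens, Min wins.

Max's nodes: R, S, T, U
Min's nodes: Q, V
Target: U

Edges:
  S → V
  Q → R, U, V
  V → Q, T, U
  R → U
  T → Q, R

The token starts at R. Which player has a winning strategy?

Max

A0 = {U}
A1: add {R} — R (Max) has R→U.
R ∈ A1, so Max can force the target.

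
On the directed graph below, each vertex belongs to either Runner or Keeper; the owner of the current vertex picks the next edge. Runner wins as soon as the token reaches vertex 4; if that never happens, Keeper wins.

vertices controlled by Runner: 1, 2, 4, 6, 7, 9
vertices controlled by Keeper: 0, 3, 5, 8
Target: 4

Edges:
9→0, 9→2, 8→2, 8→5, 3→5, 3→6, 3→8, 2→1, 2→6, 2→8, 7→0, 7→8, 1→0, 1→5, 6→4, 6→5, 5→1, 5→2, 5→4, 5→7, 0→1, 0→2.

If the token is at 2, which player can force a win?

A0 = {4}
A1: add {6} — 6 (Runner) has 6→4.
A2: add {2} — 2 (Runner) has 2→6.
2 ∈ A2, so Runner can force the target.

Runner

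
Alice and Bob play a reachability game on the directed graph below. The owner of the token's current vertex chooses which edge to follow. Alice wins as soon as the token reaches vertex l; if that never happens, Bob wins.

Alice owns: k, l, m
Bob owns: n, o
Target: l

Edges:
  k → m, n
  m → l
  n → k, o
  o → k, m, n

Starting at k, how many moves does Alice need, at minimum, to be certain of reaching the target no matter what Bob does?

2

A0 = {l}
A1: add {m} — m (Alice) has m→l.
A2: add {k} — k (Alice) has k→m.
A3 = A2; e.g. n (Bob) can still go to o. Fixed point.
k enters the attractor at level 2, so Alice can force the target in 2 moves from there.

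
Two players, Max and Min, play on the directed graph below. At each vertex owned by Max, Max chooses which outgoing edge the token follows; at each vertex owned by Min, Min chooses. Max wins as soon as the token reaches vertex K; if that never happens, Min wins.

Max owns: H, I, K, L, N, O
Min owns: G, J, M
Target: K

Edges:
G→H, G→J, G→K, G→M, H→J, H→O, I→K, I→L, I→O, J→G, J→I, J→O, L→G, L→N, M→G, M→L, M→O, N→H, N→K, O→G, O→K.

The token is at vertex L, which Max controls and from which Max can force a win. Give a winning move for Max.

N

A0 = {K}
A1: add {I, N, O} — I (Max) has I→K; N (Max) has N→K; O (Max) has O→K.
A2: add {H, L} — H (Max) has H→O; L (Max) has L→N.
A3 = A2; e.g. G (Min) can still go to J. Fixed point.
From L, successor N is in the attractor (rank 1); the other successor G is not.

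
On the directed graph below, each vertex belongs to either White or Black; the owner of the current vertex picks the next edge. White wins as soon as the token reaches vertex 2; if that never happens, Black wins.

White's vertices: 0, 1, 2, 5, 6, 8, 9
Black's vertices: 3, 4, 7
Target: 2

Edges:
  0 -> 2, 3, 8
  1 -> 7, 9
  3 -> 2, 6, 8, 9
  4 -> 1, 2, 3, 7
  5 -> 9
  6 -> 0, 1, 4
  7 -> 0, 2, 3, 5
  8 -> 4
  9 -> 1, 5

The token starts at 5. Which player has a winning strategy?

A0 = {2}
A1: add {0} — 0 (White) has 0→2.
A2: add {6} — 6 (White) has 6→0.
A3 = A2; e.g. 1 (White) has no edge into A2. Fixed point.
5 never enters the attractor, so Black can avoid the target forever.

Black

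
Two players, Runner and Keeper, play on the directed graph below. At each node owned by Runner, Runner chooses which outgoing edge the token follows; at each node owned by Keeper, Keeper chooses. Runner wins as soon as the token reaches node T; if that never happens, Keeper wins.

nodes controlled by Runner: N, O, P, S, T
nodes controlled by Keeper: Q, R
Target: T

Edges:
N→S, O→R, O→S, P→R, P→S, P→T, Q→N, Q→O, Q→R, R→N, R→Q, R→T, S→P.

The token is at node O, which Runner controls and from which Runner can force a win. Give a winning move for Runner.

S

A0 = {T}
A1: add {P} — P (Runner) has P→T.
A2: add {S} — S (Runner) has S→P.
A3: add {N, O} — N (Runner) has N→S; O (Runner) has O→S.
A4 = A3; e.g. Q (Keeper) can still go to R. Fixed point.
From O, successor S is in the attractor (rank 2); the other successor R is not.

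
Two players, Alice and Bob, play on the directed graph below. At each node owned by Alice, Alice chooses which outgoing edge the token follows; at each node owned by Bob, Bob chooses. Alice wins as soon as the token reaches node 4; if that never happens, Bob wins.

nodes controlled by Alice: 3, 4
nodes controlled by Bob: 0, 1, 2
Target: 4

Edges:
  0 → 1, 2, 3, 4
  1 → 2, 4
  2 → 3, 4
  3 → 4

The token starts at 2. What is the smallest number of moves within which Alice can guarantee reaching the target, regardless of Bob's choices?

A0 = {4}
A1: add {3} — 3 (Alice) has 3→4.
A2: add {2} — 2 (Bob): all of {3, 4} already in.
2 enters the attractor at level 2, so Alice can force the target in 2 moves from there.

2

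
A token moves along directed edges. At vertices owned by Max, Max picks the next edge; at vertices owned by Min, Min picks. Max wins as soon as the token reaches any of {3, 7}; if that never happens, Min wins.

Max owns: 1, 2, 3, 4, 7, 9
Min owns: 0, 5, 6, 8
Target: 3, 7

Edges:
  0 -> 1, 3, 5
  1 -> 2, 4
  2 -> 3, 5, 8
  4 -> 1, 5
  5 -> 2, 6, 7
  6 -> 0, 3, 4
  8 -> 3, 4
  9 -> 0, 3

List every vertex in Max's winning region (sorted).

A0 = {3, 7}
A1: add {2, 9} — 2 (Max) has 2→3; 9 (Max) has 9→3.
A2: add {1} — 1 (Max) has 1→2.
A3: add {4} — 4 (Max) has 4→1.
A4: add {8} — 8 (Min): all of {3, 4} already in.
A5 = A4; e.g. 0 (Min) can still go to 5. Fixed point.
Max's winning region = {1, 2, 3, 4, 7, 8, 9}.

1, 2, 3, 4, 7, 8, 9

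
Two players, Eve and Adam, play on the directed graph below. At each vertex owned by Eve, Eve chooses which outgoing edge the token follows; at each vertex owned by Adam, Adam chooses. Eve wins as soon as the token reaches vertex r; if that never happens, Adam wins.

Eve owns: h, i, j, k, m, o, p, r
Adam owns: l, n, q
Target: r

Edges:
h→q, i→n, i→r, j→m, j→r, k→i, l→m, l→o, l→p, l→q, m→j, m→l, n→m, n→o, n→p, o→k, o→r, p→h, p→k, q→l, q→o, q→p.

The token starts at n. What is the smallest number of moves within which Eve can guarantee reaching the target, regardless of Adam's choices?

A0 = {r}
A1: add {i, j, o} — i (Eve) has i→r; j (Eve) has j→r; o (Eve) has o→r.
A2: add {k, m} — k (Eve) has k→i; m (Eve) has m→j.
A3: add {p} — p (Eve) has p→k.
A4: add {n} — n (Adam): all of {m, o, p} already in.
A5 = A4; e.g. h (Eve) has no edge into A4. Fixed point.
n enters the attractor at level 4, so Eve can force the target in 4 moves from there.

4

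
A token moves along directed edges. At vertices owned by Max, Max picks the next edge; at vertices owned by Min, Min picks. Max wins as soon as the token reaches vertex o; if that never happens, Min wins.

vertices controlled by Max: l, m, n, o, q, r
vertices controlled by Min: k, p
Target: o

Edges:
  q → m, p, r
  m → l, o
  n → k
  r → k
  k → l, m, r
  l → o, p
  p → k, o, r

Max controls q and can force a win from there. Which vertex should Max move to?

m

A0 = {o}
A1: add {l, m} — l (Max) has l→o; m (Max) has m→o.
A2: add {q} — q (Max) has q→m.
A3 = A2; e.g. k (Min) can still go to r. Fixed point.
From q, successor m is in the attractor (rank 1); the other successors p, r are not.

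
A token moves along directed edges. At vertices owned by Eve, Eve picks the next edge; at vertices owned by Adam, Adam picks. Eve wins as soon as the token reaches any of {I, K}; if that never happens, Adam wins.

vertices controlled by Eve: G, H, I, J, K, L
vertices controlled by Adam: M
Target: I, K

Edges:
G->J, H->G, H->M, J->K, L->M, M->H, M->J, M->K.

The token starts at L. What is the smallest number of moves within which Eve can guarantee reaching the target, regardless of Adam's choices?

A0 = {I, K}
A1: add {J} — J (Eve) has J→K.
A2: add {G} — G (Eve) has G→J.
A3: add {H} — H (Eve) has H→G.
A4: add {M} — M (Adam): all of {H, J, K} already in.
A5: add {L} — L (Eve) has L→M.
A5 = all vertices. Fixed point.
L enters the attractor at level 5, so Eve can force the target in 5 moves from there.

5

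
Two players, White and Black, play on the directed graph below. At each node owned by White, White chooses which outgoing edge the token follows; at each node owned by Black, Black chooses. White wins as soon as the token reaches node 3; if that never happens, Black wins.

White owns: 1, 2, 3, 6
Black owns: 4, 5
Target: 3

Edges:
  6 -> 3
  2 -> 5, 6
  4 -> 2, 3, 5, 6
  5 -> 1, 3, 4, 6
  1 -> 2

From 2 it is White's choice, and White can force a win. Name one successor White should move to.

6

A0 = {3}
A1: add {6} — 6 (White) has 6→3.
A2: add {2} — 2 (White) has 2→6.
A3: add {1} — 1 (White) has 1→2.
A4 = A3; e.g. 4 (Black) can still go to 5. Fixed point.
From 2, successor 6 is in the attractor (rank 1); the other successor 5 is not.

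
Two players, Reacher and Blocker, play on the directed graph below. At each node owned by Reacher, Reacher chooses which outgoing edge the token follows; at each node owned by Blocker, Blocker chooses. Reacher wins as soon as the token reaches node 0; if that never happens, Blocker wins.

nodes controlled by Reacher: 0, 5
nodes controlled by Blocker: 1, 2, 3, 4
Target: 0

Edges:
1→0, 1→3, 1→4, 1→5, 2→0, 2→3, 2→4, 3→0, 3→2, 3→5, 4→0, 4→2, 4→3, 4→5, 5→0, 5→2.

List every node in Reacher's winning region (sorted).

A0 = {0}
A1: add {5} — 5 (Reacher) has 5→0.
A2 = A1; e.g. 1 (Blocker) can still go to 3. Fixed point.
Reacher's winning region = {0, 5}.

0, 5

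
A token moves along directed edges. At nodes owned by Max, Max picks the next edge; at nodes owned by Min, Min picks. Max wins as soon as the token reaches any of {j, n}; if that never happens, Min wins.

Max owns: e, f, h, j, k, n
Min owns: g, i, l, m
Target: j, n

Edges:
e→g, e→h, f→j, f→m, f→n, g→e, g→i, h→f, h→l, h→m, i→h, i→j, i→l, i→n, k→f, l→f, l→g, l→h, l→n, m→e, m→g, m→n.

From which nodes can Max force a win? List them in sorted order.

A0 = {j, n}
A1: add {f} — f (Max) has f→j.
A2: add {h, k} — h (Max) has h→f; k (Max) has k→f.
A3: add {e} — e (Max) has e→h.
A4 = A3; e.g. g (Min) can still go to i. Fixed point.
Max's winning region = {e, f, h, j, k, n}.

e, f, h, j, k, n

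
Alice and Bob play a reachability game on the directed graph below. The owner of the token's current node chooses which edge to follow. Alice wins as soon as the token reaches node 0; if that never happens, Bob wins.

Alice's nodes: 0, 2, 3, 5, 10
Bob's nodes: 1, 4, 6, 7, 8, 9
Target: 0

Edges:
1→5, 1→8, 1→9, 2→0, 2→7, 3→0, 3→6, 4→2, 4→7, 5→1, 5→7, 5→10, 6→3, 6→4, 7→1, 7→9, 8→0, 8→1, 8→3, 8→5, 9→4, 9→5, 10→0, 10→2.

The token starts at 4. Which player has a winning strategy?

A0 = {0}
A1: add {2, 3, 10} — 2 (Alice) has 2→0; 3 (Alice) has 3→0; 10 (Alice) has 10→0.
A2: add {5} — 5 (Alice) has 5→10.
A3 = A2; e.g. 1 (Bob) can still go to 8. Fixed point.
4 never enters the attractor, so Bob can avoid the target forever.

Bob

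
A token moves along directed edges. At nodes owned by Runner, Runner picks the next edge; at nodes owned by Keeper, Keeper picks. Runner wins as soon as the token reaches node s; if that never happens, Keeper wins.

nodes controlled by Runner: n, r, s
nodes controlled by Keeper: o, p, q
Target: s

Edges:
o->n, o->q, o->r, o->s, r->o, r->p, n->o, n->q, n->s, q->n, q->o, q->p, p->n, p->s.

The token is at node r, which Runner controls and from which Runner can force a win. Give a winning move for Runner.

p

A0 = {s}
A1: add {n} — n (Runner) has n→s.
A2: add {p} — p (Keeper): all of {n, s} already in.
A3: add {r} — r (Runner) has r→p.
A4 = A3; e.g. o (Keeper) can still go to q. Fixed point.
From r, successor p is in the attractor (rank 2); the other successor o is not.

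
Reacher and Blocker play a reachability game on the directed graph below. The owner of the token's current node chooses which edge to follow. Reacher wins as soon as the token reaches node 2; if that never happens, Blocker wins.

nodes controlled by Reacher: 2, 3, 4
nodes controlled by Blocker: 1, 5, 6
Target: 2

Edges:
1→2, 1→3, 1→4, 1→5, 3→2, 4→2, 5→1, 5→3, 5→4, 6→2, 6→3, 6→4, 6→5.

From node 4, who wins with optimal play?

A0 = {2}
A1: add {3, 4} — 3 (Reacher) has 3→2; 4 (Reacher) has 4→2.
A2 = A1; e.g. 1 (Blocker) can still go to 5. Fixed point.
4 ∈ A1, so Reacher can force the target.

Reacher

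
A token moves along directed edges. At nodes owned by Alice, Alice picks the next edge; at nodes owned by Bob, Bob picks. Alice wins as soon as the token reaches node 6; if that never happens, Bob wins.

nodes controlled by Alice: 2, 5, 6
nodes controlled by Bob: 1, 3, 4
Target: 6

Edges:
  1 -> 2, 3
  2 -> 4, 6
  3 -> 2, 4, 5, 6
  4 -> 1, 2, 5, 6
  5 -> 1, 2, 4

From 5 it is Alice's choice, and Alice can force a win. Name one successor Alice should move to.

A0 = {6}
A1: add {2} — 2 (Alice) has 2→6.
A2: add {5} — 5 (Alice) has 5→2.
A3 = A2; e.g. 1 (Bob) can still go to 3. Fixed point.
From 5, successor 2 is in the attractor (rank 1); the other successors 1, 4 are not.

2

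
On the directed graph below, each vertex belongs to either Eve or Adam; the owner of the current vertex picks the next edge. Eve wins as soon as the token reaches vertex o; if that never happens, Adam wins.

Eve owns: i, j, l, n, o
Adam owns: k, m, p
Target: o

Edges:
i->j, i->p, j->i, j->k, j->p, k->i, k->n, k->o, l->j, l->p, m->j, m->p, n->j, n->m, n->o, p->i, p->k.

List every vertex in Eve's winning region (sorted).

A0 = {o}
A1: add {n} — n (Eve) has n→o.
A2 = A1; e.g. i (Eve) has no edge into A1. Fixed point.
Eve's winning region = {n, o}.

n, o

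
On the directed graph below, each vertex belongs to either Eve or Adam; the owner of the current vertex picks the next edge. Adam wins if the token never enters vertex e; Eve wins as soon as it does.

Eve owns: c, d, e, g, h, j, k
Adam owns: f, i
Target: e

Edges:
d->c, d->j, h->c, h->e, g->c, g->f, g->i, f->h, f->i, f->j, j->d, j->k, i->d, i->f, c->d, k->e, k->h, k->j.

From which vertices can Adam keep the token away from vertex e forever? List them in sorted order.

f, i

A0 = {e}
A1: add {h, k} — h (Eve) has h→e; k (Eve) has k→e.
A2: add {j} — j (Eve) has j→k.
A3: add {d} — d (Eve) has d→j.
A4: add {c} — c (Eve) has c→d.
A5: add {g} — g (Eve) has g→c.
A6 = A5; e.g. f (Adam) can still go to i. Fixed point.
Eve's attractor = {c, d, e, g, h, j, k}; Adam avoids the target exactly from the complement.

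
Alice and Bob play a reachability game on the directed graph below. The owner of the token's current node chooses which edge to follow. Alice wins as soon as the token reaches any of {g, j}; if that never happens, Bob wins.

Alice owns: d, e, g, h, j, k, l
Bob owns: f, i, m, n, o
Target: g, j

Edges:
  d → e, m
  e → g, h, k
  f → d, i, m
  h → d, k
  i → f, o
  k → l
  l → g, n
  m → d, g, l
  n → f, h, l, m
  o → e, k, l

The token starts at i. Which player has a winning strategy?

A0 = {g, j}
A1: add {e, l} — e (Alice) has e→g; l (Alice) has l→g.
A2: add {d, k} — d (Alice) has d→e; k (Alice) has k→l.
A3: add {h, m, o} — h (Alice) has h→d; m (Bob): all of {d, g, l} already in; o (Bob): all of {e, k, l} already in.
A4 = A3; e.g. f (Bob) can still go to i. Fixed point.
i never enters the attractor, so Bob can avoid the target forever.

Bob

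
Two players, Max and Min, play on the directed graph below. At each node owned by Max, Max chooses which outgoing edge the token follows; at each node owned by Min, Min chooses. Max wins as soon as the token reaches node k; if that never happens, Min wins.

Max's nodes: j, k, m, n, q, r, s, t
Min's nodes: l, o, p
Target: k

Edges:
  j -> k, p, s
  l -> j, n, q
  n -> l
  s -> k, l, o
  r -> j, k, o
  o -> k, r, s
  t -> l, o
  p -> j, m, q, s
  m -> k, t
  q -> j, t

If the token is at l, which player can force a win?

A0 = {k}
A1: add {j, m, r, s} — j (Max) has j→k; m (Max) has m→k; r (Max) has r→k; s (Max) has s→k.
A2: add {o, q} — o (Min): all of {k, r, s} already in; q (Max) has q→j.
A3: add {p, t} — p (Min): all of {j, m, q, s} already in; t (Max) has t→o.
A4 = A3; e.g. l (Min) can still go to n. Fixed point.
l never enters the attractor, so Min can avoid the target forever.

Min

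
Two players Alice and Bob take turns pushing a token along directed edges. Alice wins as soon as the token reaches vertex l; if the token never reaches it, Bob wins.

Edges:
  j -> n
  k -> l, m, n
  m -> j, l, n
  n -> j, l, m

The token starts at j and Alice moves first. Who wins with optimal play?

Track states (vertex, player-to-move).
A0 = {(l,Alice), (l,Bob)}
A1: add {(k,Alice), (m,Alice), (n,Alice)}.
A2: add {(j,Bob), (k,Bob)}.
A3 = A2; e.g. (j,Alice) stays out. (j,Alice) never enters ⇒ Bob avoids the target.

Bob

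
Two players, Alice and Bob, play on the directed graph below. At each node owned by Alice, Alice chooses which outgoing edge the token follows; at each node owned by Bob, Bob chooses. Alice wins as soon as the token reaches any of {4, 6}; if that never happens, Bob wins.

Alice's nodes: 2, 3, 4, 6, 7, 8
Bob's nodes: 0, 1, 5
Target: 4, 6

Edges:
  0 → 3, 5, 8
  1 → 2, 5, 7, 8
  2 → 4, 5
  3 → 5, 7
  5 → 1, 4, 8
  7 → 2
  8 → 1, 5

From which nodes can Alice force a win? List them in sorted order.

2, 3, 4, 6, 7

A0 = {4, 6}
A1: add {2} — 2 (Alice) has 2→4.
A2: add {7} — 7 (Alice) has 7→2.
A3: add {3} — 3 (Alice) has 3→7.
A4 = A3; e.g. 0 (Bob) can still go to 5. Fixed point.
Alice's winning region = {2, 3, 4, 6, 7}.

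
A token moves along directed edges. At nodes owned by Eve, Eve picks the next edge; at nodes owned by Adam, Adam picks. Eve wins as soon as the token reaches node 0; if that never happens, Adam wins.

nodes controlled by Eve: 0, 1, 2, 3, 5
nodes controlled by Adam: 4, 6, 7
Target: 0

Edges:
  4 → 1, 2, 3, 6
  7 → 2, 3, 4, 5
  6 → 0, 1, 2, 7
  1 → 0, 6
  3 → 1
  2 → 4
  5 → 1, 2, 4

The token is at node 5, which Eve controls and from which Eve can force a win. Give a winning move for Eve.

A0 = {0}
A1: add {1} — 1 (Eve) has 1→0.
A2: add {3, 5} — 3 (Eve) has 3→1; 5 (Eve) has 5→1.
A3 = A2; e.g. 2 (Eve) has no edge into A2. Fixed point.
From 5, successor 1 is in the attractor (rank 1); the other successors 2, 4 are not.

1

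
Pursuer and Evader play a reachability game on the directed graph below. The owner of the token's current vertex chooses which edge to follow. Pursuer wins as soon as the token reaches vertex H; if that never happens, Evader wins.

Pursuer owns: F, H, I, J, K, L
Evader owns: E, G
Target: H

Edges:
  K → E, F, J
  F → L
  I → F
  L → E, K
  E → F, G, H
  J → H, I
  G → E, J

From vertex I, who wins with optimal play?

A0 = {H}
A1: add {J} — J (Pursuer) has J→H.
A2: add {K} — K (Pursuer) has K→J.
A3: add {L} — L (Pursuer) has L→K.
A4: add {F} — F (Pursuer) has F→L.
A5: add {I} — I (Pursuer) has I→F.
A6 = A5; e.g. E (Evader) can still go to G. Fixed point.
I ∈ A5, so Pursuer can force the target.

Pursuer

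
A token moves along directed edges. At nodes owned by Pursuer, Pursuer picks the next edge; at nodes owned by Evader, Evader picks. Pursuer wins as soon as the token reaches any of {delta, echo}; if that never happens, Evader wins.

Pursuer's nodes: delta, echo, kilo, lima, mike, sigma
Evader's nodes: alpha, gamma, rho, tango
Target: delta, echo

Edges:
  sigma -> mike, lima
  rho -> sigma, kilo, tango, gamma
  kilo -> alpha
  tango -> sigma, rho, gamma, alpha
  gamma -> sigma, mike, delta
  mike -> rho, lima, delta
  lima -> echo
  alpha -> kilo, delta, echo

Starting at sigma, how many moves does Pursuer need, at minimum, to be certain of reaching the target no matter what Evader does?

2

A0 = {delta, echo}
A1: add {lima, mike} — mike (Pursuer) has mike→delta; lima (Pursuer) has lima→echo.
A2: add {sigma} — sigma (Pursuer) has sigma→mike.
sigma enters the attractor at level 2, so Pursuer can force the target in 2 moves from there.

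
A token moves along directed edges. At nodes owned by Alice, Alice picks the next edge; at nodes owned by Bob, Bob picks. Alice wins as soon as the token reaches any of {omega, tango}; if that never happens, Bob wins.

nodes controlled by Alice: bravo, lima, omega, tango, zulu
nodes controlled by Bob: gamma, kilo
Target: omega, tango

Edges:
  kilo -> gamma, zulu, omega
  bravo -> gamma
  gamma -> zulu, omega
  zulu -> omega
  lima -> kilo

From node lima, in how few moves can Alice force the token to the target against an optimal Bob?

A0 = {omega, tango}
A1: add {zulu} — zulu (Alice) has zulu→omega.
A2: add {gamma} — gamma (Bob): all of {zulu, omega} already in.
A3: add {bravo, kilo} — bravo (Alice) has bravo→gamma; kilo (Bob): all of {gamma, zulu, omega} already in.
A4: add {lima} — lima (Alice) has lima→kilo.
A4 = all vertices. Fixed point.
lima enters the attractor at level 4, so Alice can force the target in 4 moves from there.

4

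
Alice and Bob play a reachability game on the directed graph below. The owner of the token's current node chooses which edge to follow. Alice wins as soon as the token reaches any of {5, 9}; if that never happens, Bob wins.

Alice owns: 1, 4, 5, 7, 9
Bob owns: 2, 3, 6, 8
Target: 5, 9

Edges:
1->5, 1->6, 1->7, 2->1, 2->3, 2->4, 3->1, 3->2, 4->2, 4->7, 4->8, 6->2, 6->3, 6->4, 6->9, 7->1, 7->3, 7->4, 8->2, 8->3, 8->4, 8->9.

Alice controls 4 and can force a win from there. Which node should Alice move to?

A0 = {5, 9}
A1: add {1} — 1 (Alice) has 1→5.
A2: add {7} — 7 (Alice) has 7→1.
A3: add {4} — 4 (Alice) has 4→7.
A4 = A3; e.g. 2 (Bob) can still go to 3. Fixed point.
From 4, successor 7 is in the attractor (rank 2); the other successors 2, 8 are not.

7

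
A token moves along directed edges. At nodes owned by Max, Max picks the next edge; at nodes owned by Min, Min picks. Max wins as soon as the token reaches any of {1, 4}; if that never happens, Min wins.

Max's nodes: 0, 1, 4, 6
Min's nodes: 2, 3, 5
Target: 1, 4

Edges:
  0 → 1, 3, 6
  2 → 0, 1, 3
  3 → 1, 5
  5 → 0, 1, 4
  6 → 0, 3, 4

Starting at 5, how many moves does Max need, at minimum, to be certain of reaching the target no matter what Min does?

A0 = {1, 4}
A1: add {0, 6} — 0 (Max) has 0→1; 6 (Max) has 6→4.
A2: add {5} — 5 (Min): all of {0, 1, 4} already in.
5 enters the attractor at level 2, so Max can force the target in 2 moves from there.

2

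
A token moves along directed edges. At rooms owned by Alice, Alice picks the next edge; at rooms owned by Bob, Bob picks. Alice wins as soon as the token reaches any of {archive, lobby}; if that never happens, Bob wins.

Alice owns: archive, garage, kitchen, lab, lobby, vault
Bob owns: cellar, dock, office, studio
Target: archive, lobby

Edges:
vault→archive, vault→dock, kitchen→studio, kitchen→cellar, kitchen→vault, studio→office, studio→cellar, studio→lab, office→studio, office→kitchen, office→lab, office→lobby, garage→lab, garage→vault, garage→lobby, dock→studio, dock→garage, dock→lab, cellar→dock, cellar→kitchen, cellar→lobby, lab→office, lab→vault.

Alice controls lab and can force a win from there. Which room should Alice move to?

vault

A0 = {archive, lobby}
A1: add {garage, vault} — garage (Alice) has garage→lobby; vault (Alice) has vault→archive.
A2: add {kitchen, lab} — kitchen (Alice) has kitchen→vault; lab (Alice) has lab→vault.
A3 = A2; e.g. office (Bob) can still go to studio. Fixed point.
From lab, successor vault is in the attractor (rank 1); the other successor office is not.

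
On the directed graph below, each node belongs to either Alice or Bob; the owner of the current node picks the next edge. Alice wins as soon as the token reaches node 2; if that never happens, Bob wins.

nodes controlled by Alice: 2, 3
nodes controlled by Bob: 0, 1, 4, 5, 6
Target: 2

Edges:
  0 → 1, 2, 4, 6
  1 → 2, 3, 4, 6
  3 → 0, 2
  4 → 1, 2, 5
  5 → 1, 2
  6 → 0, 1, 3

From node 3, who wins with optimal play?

Alice

A0 = {2}
A1: add {3} — 3 (Alice) has 3→2.
A2 = A1; e.g. 0 (Bob) can still go to 1. Fixed point.
3 ∈ A1, so Alice can force the target.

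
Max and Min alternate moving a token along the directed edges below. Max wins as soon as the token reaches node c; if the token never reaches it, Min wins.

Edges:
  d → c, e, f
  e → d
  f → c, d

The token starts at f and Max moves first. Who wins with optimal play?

Track states (vertex, player-to-move).
A0 = {(c,Max), (c,Min)}
A1: add {(d,Max), (f,Max)}.
(f,Max) ∈ A1 ⇒ Max forces the target.

Max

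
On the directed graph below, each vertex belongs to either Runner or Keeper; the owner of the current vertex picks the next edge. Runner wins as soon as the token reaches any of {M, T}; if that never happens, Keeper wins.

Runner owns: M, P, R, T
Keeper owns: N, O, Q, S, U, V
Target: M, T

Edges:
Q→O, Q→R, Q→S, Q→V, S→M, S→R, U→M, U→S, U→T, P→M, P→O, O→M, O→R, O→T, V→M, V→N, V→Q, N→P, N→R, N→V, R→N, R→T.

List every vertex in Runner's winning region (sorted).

M, O, P, R, S, T, U

A0 = {M, T}
A1: add {P, R} — P (Runner) has P→M; R (Runner) has R→T.
A2: add {O, S} — O (Keeper): all of {M, R, T} already in; S (Keeper): all of {M, R} already in.
A3: add {U} — U (Keeper): all of {M, S, T} already in.
A4 = A3; e.g. N (Keeper) can still go to V. Fixed point.
Runner's winning region = {M, O, P, R, S, T, U}.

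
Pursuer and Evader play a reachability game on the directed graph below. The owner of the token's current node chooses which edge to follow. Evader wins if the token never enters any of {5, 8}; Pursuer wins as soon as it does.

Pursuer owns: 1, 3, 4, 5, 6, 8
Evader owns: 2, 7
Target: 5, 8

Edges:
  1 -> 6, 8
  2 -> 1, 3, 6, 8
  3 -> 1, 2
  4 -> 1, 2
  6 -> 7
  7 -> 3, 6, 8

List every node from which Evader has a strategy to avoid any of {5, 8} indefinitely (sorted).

A0 = {5, 8}
A1: add {1} — 1 (Pursuer) has 1→8.
A2: add {3, 4} — 3 (Pursuer) has 3→1; 4 (Pursuer) has 4→1.
A3 = A2; e.g. 2 (Evader) can still go to 6. Fixed point.
Pursuer's attractor = {1, 3, 4, 5, 8}; Evader avoids the target exactly from the complement.

2, 6, 7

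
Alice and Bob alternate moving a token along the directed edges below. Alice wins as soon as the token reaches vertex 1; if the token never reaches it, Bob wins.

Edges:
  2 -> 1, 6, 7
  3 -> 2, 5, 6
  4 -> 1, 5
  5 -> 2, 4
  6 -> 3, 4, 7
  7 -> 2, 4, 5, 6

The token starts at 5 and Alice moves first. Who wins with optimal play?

Bob

Track states (vertex, player-to-move).
A0 = {(1,Alice), (1,Bob)}
A1: add {(2,Alice), (4,Alice)}.
A2: add {(5,Bob)}.
A3: add {(3,Alice), (7,Alice)}.
A4: add {(6,Bob)}.
A5 = A4; e.g. (2,Bob) stays out. (5,Alice) never enters ⇒ Bob avoids the target.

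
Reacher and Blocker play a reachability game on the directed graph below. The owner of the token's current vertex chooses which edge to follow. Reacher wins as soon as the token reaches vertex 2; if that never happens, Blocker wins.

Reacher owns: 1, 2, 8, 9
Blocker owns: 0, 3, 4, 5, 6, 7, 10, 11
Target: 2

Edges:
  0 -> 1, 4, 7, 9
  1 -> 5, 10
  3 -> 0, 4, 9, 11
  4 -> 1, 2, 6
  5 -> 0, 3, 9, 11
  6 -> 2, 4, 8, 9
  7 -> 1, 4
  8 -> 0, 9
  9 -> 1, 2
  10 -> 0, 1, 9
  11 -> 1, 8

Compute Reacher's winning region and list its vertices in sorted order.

A0 = {2}
A1: add {9} — 9 (Reacher) has 9→2.
A2: add {8} — 8 (Reacher) has 8→9.
A3 = A2; e.g. 0 (Blocker) can still go to 1. Fixed point.
Reacher's winning region = {2, 8, 9}.

2, 8, 9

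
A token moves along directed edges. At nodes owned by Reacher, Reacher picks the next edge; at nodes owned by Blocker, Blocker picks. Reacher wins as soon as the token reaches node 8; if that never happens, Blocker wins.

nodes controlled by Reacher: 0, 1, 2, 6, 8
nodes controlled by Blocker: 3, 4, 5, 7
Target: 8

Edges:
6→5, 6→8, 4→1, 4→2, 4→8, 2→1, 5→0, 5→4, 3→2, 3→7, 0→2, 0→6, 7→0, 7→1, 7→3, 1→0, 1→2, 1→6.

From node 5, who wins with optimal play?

Reacher

A0 = {8}
A1: add {6} — 6 (Reacher) has 6→8.
A2: add {0, 1} — 0 (Reacher) has 0→6; 1 (Reacher) has 1→6.
A3: add {2} — 2 (Reacher) has 2→1.
A4: add {4} — 4 (Blocker): all of {1, 2, 8} already in.
A5: add {5} — 5 (Blocker): all of {0, 4} already in.
A6 = A5; e.g. 3 (Blocker) can still go to 7. Fixed point.
5 ∈ A5, so Reacher can force the target.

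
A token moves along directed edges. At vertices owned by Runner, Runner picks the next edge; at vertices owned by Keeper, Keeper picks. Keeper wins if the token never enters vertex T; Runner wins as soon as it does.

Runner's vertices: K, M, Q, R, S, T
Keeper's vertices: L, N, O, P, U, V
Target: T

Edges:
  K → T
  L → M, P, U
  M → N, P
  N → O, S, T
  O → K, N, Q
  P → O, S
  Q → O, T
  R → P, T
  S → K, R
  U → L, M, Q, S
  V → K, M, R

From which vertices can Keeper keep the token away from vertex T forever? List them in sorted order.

A0 = {T}
A1: add {K, Q, R} — K (Runner) has K→T; Q (Runner) has Q→T; R (Runner) has R→T.
A2: add {S} — S (Runner) has S→K.
A3 = A2; e.g. L (Keeper) can still go to M. Fixed point.
Runner's attractor = {K, Q, R, S, T}; Keeper avoids the target exactly from the complement.

L, M, N, O, P, U, V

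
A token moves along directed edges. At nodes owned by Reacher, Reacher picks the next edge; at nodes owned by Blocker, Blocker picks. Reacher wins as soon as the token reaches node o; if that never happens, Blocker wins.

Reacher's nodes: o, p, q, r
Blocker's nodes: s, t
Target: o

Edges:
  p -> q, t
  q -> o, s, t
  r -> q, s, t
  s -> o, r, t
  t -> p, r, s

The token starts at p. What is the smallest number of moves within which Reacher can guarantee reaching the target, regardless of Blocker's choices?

2

A0 = {o}
A1: add {q} — q (Reacher) has q→o.
A2: add {p, r} — p (Reacher) has p→q; r (Reacher) has r→q.
A3 = A2; e.g. s (Blocker) can still go to t. Fixed point.
p enters the attractor at level 2, so Reacher can force the target in 2 moves from there.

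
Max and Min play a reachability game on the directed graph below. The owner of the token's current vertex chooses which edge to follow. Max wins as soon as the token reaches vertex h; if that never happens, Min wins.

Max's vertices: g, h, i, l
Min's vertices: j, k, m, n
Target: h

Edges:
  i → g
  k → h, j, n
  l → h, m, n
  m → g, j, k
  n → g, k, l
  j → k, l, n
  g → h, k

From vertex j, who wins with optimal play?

Min

A0 = {h}
A1: add {g, l} — g (Max) has g→h; l (Max) has l→h.
A2: add {i} — i (Max) has i→g.
A3 = A2; e.g. j (Min) can still go to k. Fixed point.
j never enters the attractor, so Min can avoid the target forever.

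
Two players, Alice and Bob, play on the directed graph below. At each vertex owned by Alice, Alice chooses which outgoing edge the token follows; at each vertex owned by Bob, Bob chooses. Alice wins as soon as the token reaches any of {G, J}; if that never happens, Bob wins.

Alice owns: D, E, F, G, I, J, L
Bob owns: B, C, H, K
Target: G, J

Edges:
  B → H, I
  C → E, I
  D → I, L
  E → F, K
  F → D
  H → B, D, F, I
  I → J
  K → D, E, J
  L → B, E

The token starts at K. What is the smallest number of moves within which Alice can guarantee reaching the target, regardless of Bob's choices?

A0 = {G, J}
A1: add {I} — I (Alice) has I→J.
A2: add {D} — D (Alice) has D→I.
A3: add {F} — F (Alice) has F→D.
A4: add {E} — E (Alice) has E→F.
A5: add {C, K, L} — C (Bob): all of {E, I} already in; K (Bob): all of {D, E, J} already in; L (Alice) has L→E.
A6 = A5; e.g. B (Bob) can still go to H. Fixed point.
K enters the attractor at level 5, so Alice can force the target in 5 moves from there.

5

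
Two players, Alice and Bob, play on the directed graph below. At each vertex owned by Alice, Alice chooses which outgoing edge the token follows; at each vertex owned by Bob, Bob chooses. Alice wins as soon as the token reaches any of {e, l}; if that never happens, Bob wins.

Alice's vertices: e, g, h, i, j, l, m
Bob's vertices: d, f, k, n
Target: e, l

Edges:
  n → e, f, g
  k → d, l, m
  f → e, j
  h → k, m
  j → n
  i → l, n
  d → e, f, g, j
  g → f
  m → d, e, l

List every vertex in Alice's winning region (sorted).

e, h, i, l, m

A0 = {e, l}
A1: add {i, m} — i (Alice) has i→l; m (Alice) has m→e.
A2: add {h} — h (Alice) has h→m.
A3 = A2; e.g. d (Bob) can still go to f. Fixed point.
Alice's winning region = {e, h, i, l, m}.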